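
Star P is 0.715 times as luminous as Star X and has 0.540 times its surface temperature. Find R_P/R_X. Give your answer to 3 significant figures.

2.90

L ∝ R²T⁴ gives R ∝ √L / T², so
R_P/R_X = √(0.715) / (0.540)² = 0.8456 / 0.2916 = 2.900.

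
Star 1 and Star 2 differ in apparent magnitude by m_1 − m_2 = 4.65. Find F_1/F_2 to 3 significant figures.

F_1/F_2 = 10^(−(m_1 − m_2)/2.5) = 10^(-4.65/2.5) = 10^-1.860 = 0.01380.

0.0138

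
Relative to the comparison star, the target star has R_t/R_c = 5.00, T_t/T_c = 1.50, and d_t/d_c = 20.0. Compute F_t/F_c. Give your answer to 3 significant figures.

L_t/L_c = (R_t/R_c)²(T_t/T_c)⁴ = (5.00)² × (1.50)⁴ = 126.6.
F_t/F_c = (L_t/L_c)/(d_t/d_c)² = 126.6 / (20.0)² = 0.3164.

0.316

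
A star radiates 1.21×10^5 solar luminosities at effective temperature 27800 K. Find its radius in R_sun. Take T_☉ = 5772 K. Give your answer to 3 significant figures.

R/R_☉ = √(L/L_☉) / (T/T_☉)² = √(1.21×10^5) / (4.816)²
       = 347.9 / 23.20 = 15.00.

15.0 R_sun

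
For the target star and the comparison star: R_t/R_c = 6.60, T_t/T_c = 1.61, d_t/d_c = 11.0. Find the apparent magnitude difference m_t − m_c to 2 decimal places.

-0.96

L_t/L_c = (6.60)²(1.61)⁴ = 292.7.
F_t/F_c = (L_t/L_c)/(d_t/d_c)² = 292.7/121.0 = 2.419.
m_t − m_c = −2.5 log₁₀(2.419) = -0.96.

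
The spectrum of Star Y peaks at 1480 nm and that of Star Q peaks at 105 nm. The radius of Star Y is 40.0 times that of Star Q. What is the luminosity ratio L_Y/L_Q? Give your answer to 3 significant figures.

0.0405

Wien's law gives T ∝ 1/λ_max, so T_Y/T_Q = λ_Q/λ_Y = 105/1480 = 0.07095.
Then L ∝ R²T⁴ gives L_Y/L_Q = (40.0)² × (0.07095)⁴ = 1600 × 2.533×10^-5 = 0.04054.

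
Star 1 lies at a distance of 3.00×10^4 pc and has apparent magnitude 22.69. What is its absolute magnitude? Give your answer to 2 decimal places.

M = m − 5 log₁₀(d/10 pc) = 22.69 − 5 log₁₀(3.00×10^4/10)
  = 22.69 − 5 × 3.477 = 22.69 − 17.39 = 5.30.

5.30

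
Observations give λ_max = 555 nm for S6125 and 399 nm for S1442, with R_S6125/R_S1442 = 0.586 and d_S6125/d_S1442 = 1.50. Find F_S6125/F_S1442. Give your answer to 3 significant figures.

Wien's law: T_S6125/T_S1442 = λ_S1442/λ_S6125 = 399/555 = 0.7189.
L_S6125/L_S1442 = (R_S6125/R_S1442)²(T_S6125/T_S1442)⁴ = (0.586)²(0.7189)⁴ = 0.09173.
F_S6125/F_S1442 = (L_S6125/L_S1442)/(d_S6125/d_S1442)² = 0.09173/(1.50)² = 0.04077.

0.0408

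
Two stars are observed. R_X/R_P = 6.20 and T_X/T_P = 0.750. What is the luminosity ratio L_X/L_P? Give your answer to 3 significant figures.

12.2

From the Stefan–Boltzmann law, L ∝ R²T⁴, so
L_X/L_P = (R_X/R_P)² (T_X/T_P)⁴ = (6.20)² × (0.750)⁴ = 38.44 × 0.3164 = 12.16.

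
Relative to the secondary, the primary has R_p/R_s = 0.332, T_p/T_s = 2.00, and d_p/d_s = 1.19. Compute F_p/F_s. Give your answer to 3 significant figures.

1.25

L_p/L_s = (R_p/R_s)²(T_p/T_s)⁴ = (0.332)² × (2.00)⁴ = 1.764.
F_p/F_s = (L_p/L_s)/(d_p/d_s)² = 1.764 / (1.19)² = 1.245.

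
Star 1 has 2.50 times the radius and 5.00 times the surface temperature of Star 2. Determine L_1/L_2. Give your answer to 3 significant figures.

From the Stefan–Boltzmann law, L ∝ R²T⁴, so
L_1/L_2 = (R_1/R_2)² (T_1/T_2)⁴ = (2.50)² × (5.00)⁴ = 6.250 × 625.0 = 3906.

3.91×10^3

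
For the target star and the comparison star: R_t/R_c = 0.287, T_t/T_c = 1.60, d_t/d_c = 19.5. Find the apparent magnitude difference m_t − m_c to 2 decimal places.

L_t/L_c = (0.287)²(1.60)⁴ = 0.5398.
F_t/F_c = (L_t/L_c)/(d_t/d_c)² = 0.5398/380.2 = 0.001420.
m_t − m_c = −2.5 log₁₀(0.001420) = 7.12.

7.12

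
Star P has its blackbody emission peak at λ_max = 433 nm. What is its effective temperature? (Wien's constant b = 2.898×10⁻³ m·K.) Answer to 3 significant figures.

T = b/λ_max = 2.898×10⁻³ / (433×10⁻⁹) = 6693 K.

6.69×10^3 K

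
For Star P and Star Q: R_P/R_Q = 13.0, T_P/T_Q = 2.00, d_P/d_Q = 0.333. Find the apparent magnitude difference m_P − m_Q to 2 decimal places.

L_P/L_Q = (13.0)²(2.00)⁴ = 2704.
F_P/F_Q = (L_P/L_Q)/(d_P/d_Q)² = 2704/0.1109 = 2.438×10^4.
m_P − m_Q = −2.5 log₁₀(2.438×10^4) = -10.97.

-10.97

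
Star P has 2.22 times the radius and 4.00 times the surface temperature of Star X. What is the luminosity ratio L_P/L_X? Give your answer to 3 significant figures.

From the Stefan–Boltzmann law, L ∝ R²T⁴, so
L_P/L_X = (R_P/R_X)² (T_P/T_X)⁴ = (2.22)² × (4.00)⁴ = 4.928 × 256.0 = 1262.

1.26×10^3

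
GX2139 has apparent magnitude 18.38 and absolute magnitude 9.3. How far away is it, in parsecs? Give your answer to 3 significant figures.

655 pc

m − M = 5 log₁₀(d/10 pc)
18.38 − (9.3) = 9.08 = 5 log₁₀(d/10)
d = 10 × 10^(9.08/5) = 10 × 10^1.816 = 654.6 pc.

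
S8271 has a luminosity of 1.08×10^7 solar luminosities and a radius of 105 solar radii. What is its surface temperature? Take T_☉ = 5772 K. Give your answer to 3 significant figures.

T/T_☉ = (L/L_☉)^(1/4) / (R/R_☉)^(1/2)
T = 5772 × (1.08×10^7)^(1/4) / √(105) = 5772 × 57.33 / 10.25 = 3.229×10^4 K.

3.23×10^4 K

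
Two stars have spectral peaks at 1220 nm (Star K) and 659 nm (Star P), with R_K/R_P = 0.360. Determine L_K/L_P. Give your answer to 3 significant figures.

0.0110

Wien's law gives T ∝ 1/λ_max, so T_K/T_P = λ_P/λ_K = 659/1220 = 0.5402.
Then L ∝ R²T⁴ gives L_K/L_P = (0.360)² × (0.5402)⁴ = 0.1296 × 0.08513 = 0.01103.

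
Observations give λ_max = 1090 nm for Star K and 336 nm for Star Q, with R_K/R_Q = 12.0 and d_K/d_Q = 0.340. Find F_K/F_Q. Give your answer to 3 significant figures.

Wien's law: T_K/T_Q = λ_Q/λ_K = 336/1090 = 0.3083.
L_K/L_Q = (R_K/R_Q)²(T_K/T_Q)⁴ = (12.0)²(0.3083)⁴ = 1.300.
F_K/F_Q = (L_K/L_Q)/(d_K/d_Q)² = 1.300/(0.340)² = 11.25.

11.2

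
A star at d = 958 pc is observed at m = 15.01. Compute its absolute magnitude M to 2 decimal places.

M = m − 5 log₁₀(d/10 pc) = 15.01 − 5 log₁₀(958/10)
  = 15.01 − 5 × 1.981 = 15.01 − 9.91 = 5.10.

5.10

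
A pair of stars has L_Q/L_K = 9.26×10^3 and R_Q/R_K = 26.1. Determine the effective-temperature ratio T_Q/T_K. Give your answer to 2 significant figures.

1.9

L ∝ R²T⁴ gives T ∝ (L/R²)^(1/4), so
T_Q/T_K = (9.26×10^3 / 26.1²)^(1/4) = (13.59)^(1/4) = 1.920.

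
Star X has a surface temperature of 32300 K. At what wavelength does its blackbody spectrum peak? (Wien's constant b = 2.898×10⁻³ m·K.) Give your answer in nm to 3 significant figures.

89.7 nm

λ_max = b/T = 2.898×10⁻³ / 32300 = 8.97×10^-8 m = 89.72 nm.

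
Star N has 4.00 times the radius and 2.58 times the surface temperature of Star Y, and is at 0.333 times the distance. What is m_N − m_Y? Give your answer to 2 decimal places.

L_N/L_Y = (4.00)²(2.58)⁴ = 708.9.
F_N/F_Y = (L_N/L_Y)/(d_N/d_Y)² = 708.9/0.1109 = 6393.
m_N − m_Y = −2.5 log₁₀(6393) = -9.51.

-9.51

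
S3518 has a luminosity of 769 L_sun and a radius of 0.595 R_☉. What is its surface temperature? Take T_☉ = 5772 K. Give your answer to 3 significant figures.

T/T_☉ = (L/L_☉)^(1/4) / (R/R_☉)^(1/2)
T = 5772 × (769)^(1/4) / √(0.595) = 5772 × 5.266 / 0.7714 = 3.940×10^4 K.

3.94×10^4 K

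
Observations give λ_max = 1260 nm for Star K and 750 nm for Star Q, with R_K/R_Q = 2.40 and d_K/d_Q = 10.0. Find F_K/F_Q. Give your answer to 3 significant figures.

Wien's law: T_K/T_Q = λ_Q/λ_K = 750/1260 = 0.5952.
L_K/L_Q = (R_K/R_Q)²(T_K/T_Q)⁴ = (2.40)²(0.5952)⁴ = 0.7231.
F_K/F_Q = (L_K/L_Q)/(d_K/d_Q)² = 0.7231/(10.0)² = 0.007231.

0.00723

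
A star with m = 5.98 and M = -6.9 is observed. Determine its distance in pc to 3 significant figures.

m − M = 5 log₁₀(d/10 pc)
5.98 − (-6.9) = 12.88 = 5 log₁₀(d/10)
d = 10 × 10^(12.88/5) = 10 × 10^2.576 = 3767 pc.

3.77×10^3 pc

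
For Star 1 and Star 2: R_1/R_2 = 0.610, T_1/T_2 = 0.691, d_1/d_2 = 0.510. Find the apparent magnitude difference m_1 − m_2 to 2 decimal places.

1.22

L_1/L_2 = (0.610)²(0.691)⁴ = 0.08483.
F_1/F_2 = (L_1/L_2)/(d_1/d_2)² = 0.08483/0.2601 = 0.3262.
m_1 − m_2 = −2.5 log₁₀(0.3262) = 1.22.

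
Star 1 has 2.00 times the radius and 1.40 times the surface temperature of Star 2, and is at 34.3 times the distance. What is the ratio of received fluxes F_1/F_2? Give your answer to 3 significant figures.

0.0131

L_1/L_2 = (R_1/R_2)²(T_1/T_2)⁴ = (2.00)² × (1.40)⁴ = 15.37.
F_1/F_2 = (L_1/L_2)/(d_1/d_2)² = 15.37 / (34.3)² = 0.01306.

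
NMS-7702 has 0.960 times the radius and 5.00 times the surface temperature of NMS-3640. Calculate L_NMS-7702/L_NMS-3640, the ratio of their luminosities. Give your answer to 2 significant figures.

5.8×10^2

From the Stefan–Boltzmann law, L ∝ R²T⁴, so
L_NMS-7702/L_NMS-3640 = (R_NMS-7702/R_NMS-3640)² (T_NMS-7702/T_NMS-3640)⁴ = (0.960)² × (5.00)⁴ = 0.9216 × 625.0 = 576.0.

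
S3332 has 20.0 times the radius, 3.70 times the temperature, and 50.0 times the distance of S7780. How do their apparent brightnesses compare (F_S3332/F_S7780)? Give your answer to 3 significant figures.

L_S3332/L_S7780 = (R_S3332/R_S7780)²(T_S3332/T_S7780)⁴ = (20.0)² × (3.70)⁴ = 7.497×10^4.
F_S3332/F_S7780 = (L_S3332/L_S7780)/(d_S3332/d_S7780)² = 7.497×10^4 / (50.0)² = 29.99.

30.0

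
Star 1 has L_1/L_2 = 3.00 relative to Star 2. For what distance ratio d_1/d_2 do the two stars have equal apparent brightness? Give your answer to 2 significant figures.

Equal flux requires L_1/d_1² = L_2/d_2², so d_1/d_2 = √(L_1/L_2)
= √(3.00) = 1.732.

1.7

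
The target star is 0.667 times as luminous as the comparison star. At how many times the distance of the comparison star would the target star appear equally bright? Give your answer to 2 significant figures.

0.82

Equal flux requires L_t/d_t² = L_c/d_c², so d_t/d_c = √(L_t/L_c)
= √(0.667) = 0.8167.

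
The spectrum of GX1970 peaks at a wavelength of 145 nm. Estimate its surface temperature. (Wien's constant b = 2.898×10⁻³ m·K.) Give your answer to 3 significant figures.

2.00×10^4 K

T = b/λ_max = 2.898×10⁻³ / (145×10⁻⁹) = 1.999×10^4 K.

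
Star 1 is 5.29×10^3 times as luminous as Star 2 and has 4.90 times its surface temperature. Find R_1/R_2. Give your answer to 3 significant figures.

L ∝ R²T⁴ gives R ∝ √L / T², so
R_1/R_2 = √(5.29×10^3) / (4.90)² = 72.73 / 24.01 = 3.029.

3.03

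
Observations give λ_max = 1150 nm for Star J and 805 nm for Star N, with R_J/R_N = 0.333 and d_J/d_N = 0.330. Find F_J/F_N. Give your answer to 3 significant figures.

0.244

Wien's law: T_J/T_N = λ_N/λ_J = 805/1150 = 0.7000.
L_J/L_N = (R_J/R_N)²(T_J/T_N)⁴ = (0.333)²(0.7000)⁴ = 0.02662.
F_J/F_N = (L_J/L_N)/(d_J/d_N)² = 0.02662/(0.330)² = 0.2445.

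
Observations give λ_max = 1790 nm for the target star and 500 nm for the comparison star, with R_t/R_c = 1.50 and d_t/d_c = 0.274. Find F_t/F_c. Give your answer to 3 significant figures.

Wien's law: T_t/T_c = λ_c/λ_t = 500/1790 = 0.2793.
L_t/L_c = (R_t/R_c)²(T_t/T_c)⁴ = (1.50)²(0.2793)⁴ = 0.01370.
F_t/F_c = (L_t/L_c)/(d_t/d_c)² = 0.01370/(0.274)² = 0.1825.

0.182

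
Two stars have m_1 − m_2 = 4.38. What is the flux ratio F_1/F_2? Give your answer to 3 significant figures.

F_1/F_2 = 10^(−(m_1 − m_2)/2.5) = 10^(-4.38/2.5) = 10^-1.752 = 0.01770.

0.0177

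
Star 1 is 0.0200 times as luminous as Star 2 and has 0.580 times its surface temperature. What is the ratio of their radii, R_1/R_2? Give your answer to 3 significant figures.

L ∝ R²T⁴ gives R ∝ √L / T², so
R_1/R_2 = √(0.0200) / (0.580)² = 0.1414 / 0.3364 = 0.4204.

0.420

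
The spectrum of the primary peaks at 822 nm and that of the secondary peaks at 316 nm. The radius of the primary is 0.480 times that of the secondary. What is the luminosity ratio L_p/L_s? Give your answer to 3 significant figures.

Wien's law gives T ∝ 1/λ_max, so T_p/T_s = λ_s/λ_p = 316/822 = 0.3844.
Then L ∝ R²T⁴ gives L_p/L_s = (0.480)² × (0.3844)⁴ = 0.2304 × 0.02184 = 0.005032.

0.00503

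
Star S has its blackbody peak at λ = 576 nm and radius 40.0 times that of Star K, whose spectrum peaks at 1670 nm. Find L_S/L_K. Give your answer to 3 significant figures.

1.13×10^5

Wien's law gives T ∝ 1/λ_max, so T_S/T_K = λ_K/λ_S = 1670/576 = 2.899.
Then L ∝ R²T⁴ gives L_S/L_K = (40.0)² × (2.899)⁴ = 1600 × 70.66 = 1.131×10^5.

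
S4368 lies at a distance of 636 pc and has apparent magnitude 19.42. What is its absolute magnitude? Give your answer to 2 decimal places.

M = m − 5 log₁₀(d/10 pc) = 19.42 − 5 log₁₀(636/10)
  = 19.42 − 5 × 1.803 = 19.42 − 9.02 = 10.40.

10.40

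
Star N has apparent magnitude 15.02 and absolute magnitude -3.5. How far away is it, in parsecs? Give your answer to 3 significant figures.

5.06×10^4 pc

m − M = 5 log₁₀(d/10 pc)
15.02 − (-3.5) = 18.52 = 5 log₁₀(d/10)
d = 10 × 10^(18.52/5) = 10 × 10^3.704 = 5.058×10^4 pc.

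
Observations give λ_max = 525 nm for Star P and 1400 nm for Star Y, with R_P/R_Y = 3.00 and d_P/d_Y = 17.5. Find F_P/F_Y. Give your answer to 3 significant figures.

Wien's law: T_P/T_Y = λ_Y/λ_P = 1400/525 = 2.667.
L_P/L_Y = (R_P/R_Y)²(T_P/T_Y)⁴ = (3.00)²(2.667)⁴ = 455.1.
F_P/F_Y = (L_P/L_Y)/(d_P/d_Y)² = 455.1/(17.5)² = 1.486.

1.49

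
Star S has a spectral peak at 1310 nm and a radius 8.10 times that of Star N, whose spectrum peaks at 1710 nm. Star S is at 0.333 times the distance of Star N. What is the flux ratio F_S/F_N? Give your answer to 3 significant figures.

Wien's law: T_S/T_N = λ_N/λ_S = 1710/1310 = 1.305.
L_S/L_N = (R_S/R_N)²(T_S/T_N)⁴ = (8.10)²(1.305)⁴ = 190.5.
F_S/F_N = (L_S/L_N)/(d_S/d_N)² = 190.5/(0.333)² = 1718.

1.72×10^3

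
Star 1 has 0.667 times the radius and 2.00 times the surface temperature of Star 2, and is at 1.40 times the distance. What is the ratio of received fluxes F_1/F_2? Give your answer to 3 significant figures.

L_1/L_2 = (R_1/R_2)²(T_1/T_2)⁴ = (0.667)² × (2.00)⁴ = 7.118.
F_1/F_2 = (L_1/L_2)/(d_1/d_2)² = 7.118 / (1.40)² = 3.632.

3.63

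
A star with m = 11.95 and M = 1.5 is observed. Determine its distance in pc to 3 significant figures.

1.23×10^3 pc

m − M = 5 log₁₀(d/10 pc)
11.95 − (1.5) = 10.45 = 5 log₁₀(d/10)
d = 10 × 10^(10.45/5) = 10 × 10^2.090 = 1230 pc.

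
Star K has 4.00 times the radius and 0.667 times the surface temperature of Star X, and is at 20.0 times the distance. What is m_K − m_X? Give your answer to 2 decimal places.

5.25

L_K/L_X = (4.00)²(0.667)⁴ = 3.167.
F_K/F_X = (L_K/L_X)/(d_K/d_X)² = 3.167/400.0 = 0.007917.
m_K − m_X = −2.5 log₁₀(0.007917) = 5.25.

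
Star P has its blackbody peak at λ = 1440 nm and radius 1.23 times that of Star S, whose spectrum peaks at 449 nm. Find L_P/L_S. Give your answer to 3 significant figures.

Wien's law gives T ∝ 1/λ_max, so T_P/T_S = λ_S/λ_P = 449/1440 = 0.3118.
Then L ∝ R²T⁴ gives L_P/L_S = (1.23)² × (0.3118)⁴ = 1.513 × 0.009452 = 0.01430.

0.0143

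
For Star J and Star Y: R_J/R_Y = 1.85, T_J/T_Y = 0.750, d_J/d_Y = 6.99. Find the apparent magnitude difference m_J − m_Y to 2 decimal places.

4.14

L_J/L_Y = (1.85)²(0.750)⁴ = 1.083.
F_J/F_Y = (L_J/L_Y)/(d_J/d_Y)² = 1.083/48.86 = 0.02216.
m_J − m_Y = −2.5 log₁₀(0.02216) = 4.14.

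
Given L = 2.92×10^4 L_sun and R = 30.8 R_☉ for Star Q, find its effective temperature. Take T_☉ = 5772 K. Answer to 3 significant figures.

1.36×10^4 K

T/T_☉ = (L/L_☉)^(1/4) / (R/R_☉)^(1/2)
T = 5772 × (2.92×10^4)^(1/4) / √(30.8) = 5772 × 13.07 / 5.550 = 1.360×10^4 K.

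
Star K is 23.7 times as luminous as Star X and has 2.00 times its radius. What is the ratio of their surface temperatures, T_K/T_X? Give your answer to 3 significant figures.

L ∝ R²T⁴ gives T ∝ (L/R²)^(1/4), so
T_K/T_X = (23.7 / 2.00²)^(1/4) = (5.925)^(1/4) = 1.560.

1.56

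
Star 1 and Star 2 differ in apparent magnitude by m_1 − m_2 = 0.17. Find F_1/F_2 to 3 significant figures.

F_1/F_2 = 10^(−(m_1 − m_2)/2.5) = 10^(-0.17/2.5) = 10^-0.068 = 0.8551.

0.855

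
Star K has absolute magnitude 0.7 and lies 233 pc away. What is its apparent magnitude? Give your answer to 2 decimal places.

m = M + 5 log₁₀(d/10 pc) = 0.7 + 5 log₁₀(233/10)
  = 0.7 + 5 × 1.367 = 0.7 + 6.84 = 7.54.

7.54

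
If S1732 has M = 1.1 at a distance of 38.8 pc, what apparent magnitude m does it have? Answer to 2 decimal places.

m = M + 5 log₁₀(d/10 pc) = 1.1 + 5 log₁₀(38.8/10)
  = 1.1 + 5 × 0.589 = 1.1 + 2.94 = 4.04.

4.04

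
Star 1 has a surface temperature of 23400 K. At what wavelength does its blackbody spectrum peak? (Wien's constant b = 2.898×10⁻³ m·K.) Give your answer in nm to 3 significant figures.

λ_max = b/T = 2.898×10⁻³ / 23400 = 1.24×10^-7 m = 123.8 nm.

124 nm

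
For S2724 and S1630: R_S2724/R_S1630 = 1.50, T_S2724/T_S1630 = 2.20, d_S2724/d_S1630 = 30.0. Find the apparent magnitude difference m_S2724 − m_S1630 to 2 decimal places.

L_S2724/L_S1630 = (1.50)²(2.20)⁴ = 52.71.
F_S2724/F_S1630 = (L_S2724/L_S1630)/(d_S2724/d_S1630)² = 52.71/900.0 = 0.05856.
m_S2724 − m_S1630 = −2.5 log₁₀(0.05856) = 3.08.

3.08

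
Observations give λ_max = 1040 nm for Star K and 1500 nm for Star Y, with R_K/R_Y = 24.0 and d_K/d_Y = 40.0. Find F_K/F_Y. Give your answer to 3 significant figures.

1.56

Wien's law: T_K/T_Y = λ_Y/λ_K = 1500/1040 = 1.442.
L_K/L_Y = (R_K/R_Y)²(T_K/T_Y)⁴ = (24.0)²(1.442)⁴ = 2493.
F_K/F_Y = (L_K/L_Y)/(d_K/d_Y)² = 2493/(40.0)² = 1.558.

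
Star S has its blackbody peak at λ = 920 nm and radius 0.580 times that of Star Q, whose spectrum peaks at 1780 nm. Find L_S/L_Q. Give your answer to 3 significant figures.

Wien's law gives T ∝ 1/λ_max, so T_S/T_Q = λ_Q/λ_S = 1780/920 = 1.935.
Then L ∝ R²T⁴ gives L_S/L_Q = (0.580)² × (1.935)⁴ = 0.3364 × 14.01 = 4.714.

4.71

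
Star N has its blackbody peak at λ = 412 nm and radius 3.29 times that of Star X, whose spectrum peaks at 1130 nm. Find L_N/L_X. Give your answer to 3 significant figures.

613

Wien's law gives T ∝ 1/λ_max, so T_N/T_X = λ_X/λ_N = 1130/412 = 2.743.
Then L ∝ R²T⁴ gives L_N/L_X = (3.29)² × (2.743)⁴ = 10.82 × 56.59 = 612.5.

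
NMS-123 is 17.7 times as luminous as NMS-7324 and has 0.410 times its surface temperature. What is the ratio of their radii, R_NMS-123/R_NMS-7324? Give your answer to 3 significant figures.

L ∝ R²T⁴ gives R ∝ √L / T², so
R_NMS-123/R_NMS-7324 = √(17.7) / (0.410)² = 4.207 / 0.1681 = 25.03.

25.0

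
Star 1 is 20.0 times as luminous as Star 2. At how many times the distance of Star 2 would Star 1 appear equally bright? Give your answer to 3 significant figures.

4.47

Equal flux requires L_1/d_1² = L_2/d_2², so d_1/d_2 = √(L_1/L_2)
= √(20.0) = 4.472.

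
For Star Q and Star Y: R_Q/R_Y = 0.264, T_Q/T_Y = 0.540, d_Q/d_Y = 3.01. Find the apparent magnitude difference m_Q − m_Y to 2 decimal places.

L_Q/L_Y = (0.264)²(0.540)⁴ = 0.005926.
F_Q/F_Y = (L_Q/L_Y)/(d_Q/d_Y)² = 0.005926/9.060 = 6.541×10^-4.
m_Q − m_Y = −2.5 log₁₀(6.541×10^-4) = 7.96.

7.96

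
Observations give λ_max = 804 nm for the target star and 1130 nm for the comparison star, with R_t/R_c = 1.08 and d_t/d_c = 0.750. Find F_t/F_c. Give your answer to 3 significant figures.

Wien's law: T_t/T_c = λ_c/λ_t = 1130/804 = 1.405.
L_t/L_c = (R_t/R_c)²(T_t/T_c)⁴ = (1.08)²(1.405)⁴ = 4.551.
F_t/F_c = (L_t/L_c)/(d_t/d_c)² = 4.551/(0.750)² = 8.091.

8.09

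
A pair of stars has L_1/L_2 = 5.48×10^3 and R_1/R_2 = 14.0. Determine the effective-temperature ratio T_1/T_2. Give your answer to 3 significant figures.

2.30

L ∝ R²T⁴ gives T ∝ (L/R²)^(1/4), so
T_1/T_2 = (5.48×10^3 / 14.0²)^(1/4) = (27.96)^(1/4) = 2.299.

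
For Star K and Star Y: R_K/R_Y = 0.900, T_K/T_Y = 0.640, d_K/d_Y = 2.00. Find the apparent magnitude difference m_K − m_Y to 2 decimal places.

L_K/L_Y = (0.900)²(0.640)⁴ = 0.1359.
F_K/F_Y = (L_K/L_Y)/(d_K/d_Y)² = 0.1359/4.000 = 0.03397.
m_K − m_Y = −2.5 log₁₀(0.03397) = 3.67.

3.67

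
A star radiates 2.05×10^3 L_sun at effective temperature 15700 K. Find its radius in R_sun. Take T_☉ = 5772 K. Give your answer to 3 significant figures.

6.12 R_sun

R/R_☉ = √(L/L_☉) / (T/T_☉)² = √(2.05×10^3) / (2.720)²
       = 45.28 / 7.399 = 6.120.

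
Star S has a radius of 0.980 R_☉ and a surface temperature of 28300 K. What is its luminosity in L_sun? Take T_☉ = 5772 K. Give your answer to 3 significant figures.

L/L_☉ = (R/R_☉)² (T/T_☉)⁴ = (0.980)² × (28300/5772)⁴
       = 0.9604 × (4.903)⁴ = 0.9604 × 577.9 = 555.0.

555 L_sun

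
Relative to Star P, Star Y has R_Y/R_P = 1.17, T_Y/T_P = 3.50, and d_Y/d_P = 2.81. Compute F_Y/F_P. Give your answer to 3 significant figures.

L_Y/L_P = (R_Y/R_P)²(T_Y/T_P)⁴ = (1.17)² × (3.50)⁴ = 205.4.
F_Y/F_P = (L_Y/L_P)/(d_Y/d_P)² = 205.4 / (2.81)² = 26.02.

26.0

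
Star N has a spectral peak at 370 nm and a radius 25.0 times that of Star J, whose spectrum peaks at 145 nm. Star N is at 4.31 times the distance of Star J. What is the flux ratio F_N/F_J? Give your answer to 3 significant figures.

0.794

Wien's law: T_N/T_J = λ_J/λ_N = 145/370 = 0.3919.
L_N/L_J = (R_N/R_J)²(T_N/T_J)⁴ = (25.0)²(0.3919)⁴ = 14.74.
F_N/F_J = (L_N/L_J)/(d_N/d_J)² = 14.74/(4.31)² = 0.7936.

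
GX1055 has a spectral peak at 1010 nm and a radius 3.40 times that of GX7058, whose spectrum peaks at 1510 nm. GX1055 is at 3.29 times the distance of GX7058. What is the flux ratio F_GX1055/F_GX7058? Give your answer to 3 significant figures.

Wien's law: T_GX1055/T_GX7058 = λ_GX7058/λ_GX1055 = 1510/1010 = 1.495.
L_GX1055/L_GX7058 = (R_GX1055/R_GX7058)²(T_GX1055/T_GX7058)⁴ = (3.40)²(1.495)⁴ = 57.75.
F_GX1055/F_GX7058 = (L_GX1055/L_GX7058)/(d_GX1055/d_GX7058)² = 57.75/(3.29)² = 5.336.

5.34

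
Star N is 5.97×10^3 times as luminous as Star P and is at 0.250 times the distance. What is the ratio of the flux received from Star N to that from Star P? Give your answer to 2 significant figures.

F = L/(4πd²), so F_N/F_P = (L_N/L_P) / (d_N/d_P)²
= 5.97×10^3 / (0.250)² = 5.97×10^3 / 0.06250 = 9.552×10^4.

9.6×10^4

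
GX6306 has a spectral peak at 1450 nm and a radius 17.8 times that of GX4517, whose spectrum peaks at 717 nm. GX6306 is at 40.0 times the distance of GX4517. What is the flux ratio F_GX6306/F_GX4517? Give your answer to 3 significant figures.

Wien's law: T_GX6306/T_GX4517 = λ_GX4517/λ_GX6306 = 717/1450 = 0.4945.
L_GX6306/L_GX4517 = (R_GX6306/R_GX4517)²(T_GX6306/T_GX4517)⁴ = (17.8)²(0.4945)⁴ = 18.94.
F_GX6306/F_GX4517 = (L_GX6306/L_GX4517)/(d_GX6306/d_GX4517)² = 18.94/(40.0)² = 0.01184.

0.0118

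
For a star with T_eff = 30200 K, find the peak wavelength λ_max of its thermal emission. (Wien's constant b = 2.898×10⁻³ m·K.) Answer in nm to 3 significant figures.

96.0 nm

λ_max = b/T = 2.898×10⁻³ / 30200 = 9.60×10^-8 m = 95.96 nm.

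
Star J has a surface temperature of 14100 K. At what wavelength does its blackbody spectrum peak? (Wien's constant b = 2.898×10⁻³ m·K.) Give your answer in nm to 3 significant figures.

206 nm

λ_max = b/T = 2.898×10⁻³ / 14100 = 2.06×10^-7 m = 205.5 nm.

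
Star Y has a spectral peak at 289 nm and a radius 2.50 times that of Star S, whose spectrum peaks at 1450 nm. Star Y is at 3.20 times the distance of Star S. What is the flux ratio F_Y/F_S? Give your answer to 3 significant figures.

387

Wien's law: T_Y/T_S = λ_S/λ_Y = 1450/289 = 5.017.
L_Y/L_S = (R_Y/R_S)²(T_Y/T_S)⁴ = (2.50)²(5.017)⁴ = 3961.
F_Y/F_S = (L_Y/L_S)/(d_Y/d_S)² = 3961/(3.20)² = 386.8.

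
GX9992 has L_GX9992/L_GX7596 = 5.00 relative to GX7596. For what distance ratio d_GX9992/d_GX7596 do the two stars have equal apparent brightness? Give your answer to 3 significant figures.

2.24

Equal flux requires L_GX9992/d_GX9992² = L_GX7596/d_GX7596², so d_GX9992/d_GX7596 = √(L_GX9992/L_GX7596)
= √(5.00) = 2.236.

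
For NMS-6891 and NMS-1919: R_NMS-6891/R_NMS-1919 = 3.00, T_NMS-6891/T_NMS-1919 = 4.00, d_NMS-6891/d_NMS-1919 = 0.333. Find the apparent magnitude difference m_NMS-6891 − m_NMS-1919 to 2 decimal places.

-10.79

L_NMS-6891/L_NMS-1919 = (3.00)²(4.00)⁴ = 2304.
F_NMS-6891/F_NMS-1919 = (L_NMS-6891/L_NMS-1919)/(d_NMS-6891/d_NMS-1919)² = 2304/0.1109 = 2.078×10^4.
m_NMS-6891 − m_NMS-1919 = −2.5 log₁₀(2.078×10^4) = -10.79.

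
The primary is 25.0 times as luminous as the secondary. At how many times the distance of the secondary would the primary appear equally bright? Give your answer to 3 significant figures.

5.00

Equal flux requires L_p/d_p² = L_s/d_s², so d_p/d_s = √(L_p/L_s)
= √(25.0) = 5.000.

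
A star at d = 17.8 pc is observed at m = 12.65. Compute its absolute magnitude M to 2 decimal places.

M = m − 5 log₁₀(d/10 pc) = 12.65 − 5 log₁₀(17.8/10)
  = 12.65 − 5 × 0.250 = 12.65 − 1.25 = 11.40.

11.40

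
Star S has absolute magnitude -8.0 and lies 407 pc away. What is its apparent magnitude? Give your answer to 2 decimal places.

0.05

m = M + 5 log₁₀(d/10 pc) = -8.0 + 5 log₁₀(407/10)
  = -8.0 + 5 × 1.610 = -8.0 + 8.05 = 0.05.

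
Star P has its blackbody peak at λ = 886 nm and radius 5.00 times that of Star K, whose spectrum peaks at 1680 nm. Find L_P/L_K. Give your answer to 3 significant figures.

323

Wien's law gives T ∝ 1/λ_max, so T_P/T_K = λ_K/λ_P = 1680/886 = 1.896.
Then L ∝ R²T⁴ gives L_P/L_K = (5.00)² × (1.896)⁴ = 25.00 × 12.93 = 323.2.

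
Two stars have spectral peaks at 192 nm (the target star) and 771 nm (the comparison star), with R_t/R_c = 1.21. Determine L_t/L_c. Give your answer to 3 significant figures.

381

Wien's law gives T ∝ 1/λ_max, so T_t/T_c = λ_c/λ_t = 771/192 = 4.016.
Then L ∝ R²T⁴ gives L_t/L_c = (1.21)² × (4.016)⁴ = 1.464 × 260.0 = 380.7.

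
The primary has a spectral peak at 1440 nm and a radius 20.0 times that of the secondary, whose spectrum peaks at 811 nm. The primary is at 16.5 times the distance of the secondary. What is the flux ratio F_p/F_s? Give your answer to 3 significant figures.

0.148

Wien's law: T_p/T_s = λ_s/λ_p = 811/1440 = 0.5632.
L_p/L_s = (R_p/R_s)²(T_p/T_s)⁴ = (20.0)²(0.5632)⁴ = 40.24.
F_p/F_s = (L_p/L_s)/(d_p/d_s)² = 40.24/(16.5)² = 0.1478.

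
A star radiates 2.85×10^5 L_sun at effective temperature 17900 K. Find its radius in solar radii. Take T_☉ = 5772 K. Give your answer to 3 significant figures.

55.5 solar radii

R/R_☉ = √(L/L_☉) / (T/T_☉)² = √(2.85×10^5) / (3.101)²
       = 533.9 / 9.617 = 55.51.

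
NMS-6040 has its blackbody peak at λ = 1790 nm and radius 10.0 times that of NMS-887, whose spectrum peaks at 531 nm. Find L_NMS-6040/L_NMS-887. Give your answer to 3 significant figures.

0.774

Wien's law gives T ∝ 1/λ_max, so T_NMS-6040/T_NMS-887 = λ_NMS-887/λ_NMS-6040 = 531/1790 = 0.2966.
Then L ∝ R²T⁴ gives L_NMS-6040/L_NMS-887 = (10.0)² × (0.2966)⁴ = 100.0 × 0.007744 = 0.7744.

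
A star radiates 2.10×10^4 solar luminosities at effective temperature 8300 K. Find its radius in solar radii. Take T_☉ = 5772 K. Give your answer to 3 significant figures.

R/R_☉ = √(L/L_☉) / (T/T_☉)² = √(2.10×10^4) / (1.438)²
       = 144.9 / 2.068 = 70.08.

70.1 solar radii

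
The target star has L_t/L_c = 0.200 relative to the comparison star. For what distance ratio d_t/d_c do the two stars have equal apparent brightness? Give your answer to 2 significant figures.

0.45

Equal flux requires L_t/d_t² = L_c/d_c², so d_t/d_c = √(L_t/L_c)
= √(0.200) = 0.4472.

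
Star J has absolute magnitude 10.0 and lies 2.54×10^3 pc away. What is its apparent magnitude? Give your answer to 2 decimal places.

m = M + 5 log₁₀(d/10 pc) = 10.0 + 5 log₁₀(2.54×10^3/10)
  = 10.0 + 5 × 2.405 = 10.0 + 12.02 = 22.02.

22.02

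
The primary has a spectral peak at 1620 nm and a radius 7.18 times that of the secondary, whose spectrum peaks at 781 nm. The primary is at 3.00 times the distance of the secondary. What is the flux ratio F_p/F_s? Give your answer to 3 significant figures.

Wien's law: T_p/T_s = λ_s/λ_p = 781/1620 = 0.4821.
L_p/L_s = (R_p/R_s)²(T_p/T_s)⁴ = (7.18)²(0.4821)⁴ = 2.785.
F_p/F_s = (L_p/L_s)/(d_p/d_s)² = 2.785/(3.00)² = 0.3094.

0.309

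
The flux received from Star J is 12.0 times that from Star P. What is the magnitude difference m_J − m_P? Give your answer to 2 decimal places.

-2.70

m_J − m_P = −2.5 log₁₀(F_J/F_P) = −2.5 log₁₀(12.0) = −2.5 × (1.079) = -2.698.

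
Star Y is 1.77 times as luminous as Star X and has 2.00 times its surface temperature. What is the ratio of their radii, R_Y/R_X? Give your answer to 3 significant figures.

0.333

L ∝ R²T⁴ gives R ∝ √L / T², so
R_Y/R_X = √(1.77) / (2.00)² = 1.330 / 4.000 = 0.3326.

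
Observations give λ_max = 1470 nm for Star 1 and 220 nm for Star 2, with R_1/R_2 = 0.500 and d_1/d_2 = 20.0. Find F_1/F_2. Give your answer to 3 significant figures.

Wien's law: T_1/T_2 = λ_2/λ_1 = 220/1470 = 0.1497.
L_1/L_2 = (R_1/R_2)²(T_1/T_2)⁴ = (0.500)²(0.1497)⁴ = 1.254×10^-4.
F_1/F_2 = (L_1/L_2)/(d_1/d_2)² = 1.254×10^-4/(20.0)² = 3.135×10^-7.

3.14×10^-7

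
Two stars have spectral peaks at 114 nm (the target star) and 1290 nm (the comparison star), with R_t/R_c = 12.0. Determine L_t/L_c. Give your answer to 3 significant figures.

2.36×10^6

Wien's law gives T ∝ 1/λ_max, so T_t/T_c = λ_c/λ_t = 1290/114 = 11.32.
Then L ∝ R²T⁴ gives L_t/L_c = (12.0)² × (11.32)⁴ = 144.0 × 1.640×10^4 = 2.361×10^6.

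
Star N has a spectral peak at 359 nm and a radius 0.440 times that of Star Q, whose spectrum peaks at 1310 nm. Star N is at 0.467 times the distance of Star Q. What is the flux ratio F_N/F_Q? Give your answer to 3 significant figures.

157

Wien's law: T_N/T_Q = λ_Q/λ_N = 1310/359 = 3.649.
L_N/L_Q = (R_N/R_Q)²(T_N/T_Q)⁴ = (0.440)²(3.649)⁴ = 34.33.
F_N/F_Q = (L_N/L_Q)/(d_N/d_Q)² = 34.33/(0.467)² = 157.4.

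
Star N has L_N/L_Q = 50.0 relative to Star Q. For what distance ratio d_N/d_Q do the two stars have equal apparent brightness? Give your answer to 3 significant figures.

7.07

Equal flux requires L_N/d_N² = L_Q/d_Q², so d_N/d_Q = √(L_N/L_Q)
= √(50.0) = 7.071.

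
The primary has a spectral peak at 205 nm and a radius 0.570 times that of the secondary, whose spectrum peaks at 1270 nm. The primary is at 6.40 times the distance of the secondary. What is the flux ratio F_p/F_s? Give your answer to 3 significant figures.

11.7

Wien's law: T_p/T_s = λ_s/λ_p = 1270/205 = 6.195.
L_p/L_s = (R_p/R_s)²(T_p/T_s)⁴ = (0.570)²(6.195)⁴ = 478.6.
F_p/F_s = (L_p/L_s)/(d_p/d_s)² = 478.6/(6.40)² = 11.68.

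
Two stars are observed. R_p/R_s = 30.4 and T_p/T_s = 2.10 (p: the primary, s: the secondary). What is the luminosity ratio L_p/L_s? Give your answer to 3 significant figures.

From the Stefan–Boltzmann law, L ∝ R²T⁴, so
L_p/L_s = (R_p/R_s)² (T_p/T_s)⁴ = (30.4)² × (2.10)⁴ = 924.2 × 19.45 = 1.797×10^4.

1.80×10^4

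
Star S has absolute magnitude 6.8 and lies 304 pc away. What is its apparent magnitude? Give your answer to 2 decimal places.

14.21

m = M + 5 log₁₀(d/10 pc) = 6.8 + 5 log₁₀(304/10)
  = 6.8 + 5 × 1.483 = 6.8 + 7.41 = 14.21.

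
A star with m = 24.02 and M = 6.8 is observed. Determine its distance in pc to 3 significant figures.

m − M = 5 log₁₀(d/10 pc)
24.02 − (6.8) = 17.22 = 5 log₁₀(d/10)
d = 10 × 10^(17.22/5) = 10 × 10^3.444 = 2.780×10^4 pc.

2.78×10^4 pc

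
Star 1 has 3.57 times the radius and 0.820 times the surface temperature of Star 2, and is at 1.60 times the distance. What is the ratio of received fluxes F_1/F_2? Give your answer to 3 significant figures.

2.25

L_1/L_2 = (R_1/R_2)²(T_1/T_2)⁴ = (3.57)² × (0.820)⁴ = 5.762.
F_1/F_2 = (L_1/L_2)/(d_1/d_2)² = 5.762 / (1.60)² = 2.251.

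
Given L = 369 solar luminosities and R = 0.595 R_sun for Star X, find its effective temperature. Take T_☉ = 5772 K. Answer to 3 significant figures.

3.28×10^4 K

T/T_☉ = (L/L_☉)^(1/4) / (R/R_☉)^(1/2)
T = 5772 × (369)^(1/4) / √(0.595) = 5772 × 4.383 / 0.7714 = 3.280×10^4 K.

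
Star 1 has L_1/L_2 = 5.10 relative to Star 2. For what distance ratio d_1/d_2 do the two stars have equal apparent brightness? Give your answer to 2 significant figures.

2.3

Equal flux requires L_1/d_1² = L_2/d_2², so d_1/d_2 = √(L_1/L_2)
= √(5.10) = 2.258.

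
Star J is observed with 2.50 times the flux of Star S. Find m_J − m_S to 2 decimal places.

m_J − m_S = −2.5 log₁₀(F_J/F_S) = −2.5 log₁₀(2.50) = −2.5 × (0.398) = -0.995.

-0.99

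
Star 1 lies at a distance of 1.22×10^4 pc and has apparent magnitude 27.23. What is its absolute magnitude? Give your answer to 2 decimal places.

M = m − 5 log₁₀(d/10 pc) = 27.23 − 5 log₁₀(1.22×10^4/10)
  = 27.23 − 5 × 3.086 = 27.23 − 15.43 = 11.80.

11.80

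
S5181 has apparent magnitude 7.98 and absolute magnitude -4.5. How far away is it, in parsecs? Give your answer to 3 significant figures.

m − M = 5 log₁₀(d/10 pc)
7.98 − (-4.5) = 12.48 = 5 log₁₀(d/10)
d = 10 × 10^(12.48/5) = 10 × 10^2.496 = 3133 pc.

3.13×10^3 pc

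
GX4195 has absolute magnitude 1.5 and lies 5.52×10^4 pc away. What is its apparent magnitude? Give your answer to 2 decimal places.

20.21

m = M + 5 log₁₀(d/10 pc) = 1.5 + 5 log₁₀(5.52×10^4/10)
  = 1.5 + 5 × 3.742 = 1.5 + 18.71 = 20.21.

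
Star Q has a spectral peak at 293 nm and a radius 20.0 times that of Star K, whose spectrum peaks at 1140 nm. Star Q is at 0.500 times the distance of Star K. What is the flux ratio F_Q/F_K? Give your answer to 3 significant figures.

Wien's law: T_Q/T_K = λ_K/λ_Q = 1140/293 = 3.891.
L_Q/L_K = (R_Q/R_K)²(T_Q/T_K)⁴ = (20.0)²(3.891)⁴ = 9.167×10^4.
F_Q/F_K = (L_Q/L_K)/(d_Q/d_K)² = 9.167×10^4/(0.500)² = 3.667×10^5.

3.67×10^5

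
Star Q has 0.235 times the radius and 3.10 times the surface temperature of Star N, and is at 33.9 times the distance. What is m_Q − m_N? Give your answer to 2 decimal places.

L_Q/L_N = (0.235)²(3.10)⁴ = 5.100.
F_Q/F_N = (L_Q/L_N)/(d_Q/d_N)² = 5.100/1149 = 0.004438.
m_Q − m_N = −2.5 log₁₀(0.004438) = 5.88.

5.88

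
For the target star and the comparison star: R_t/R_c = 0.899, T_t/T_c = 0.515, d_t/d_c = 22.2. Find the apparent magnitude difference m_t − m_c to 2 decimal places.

L_t/L_c = (0.899)²(0.515)⁴ = 0.05685.
F_t/F_c = (L_t/L_c)/(d_t/d_c)² = 0.05685/492.8 = 1.154×10^-4.
m_t − m_c = −2.5 log₁₀(1.154×10^-4) = 9.84.

9.84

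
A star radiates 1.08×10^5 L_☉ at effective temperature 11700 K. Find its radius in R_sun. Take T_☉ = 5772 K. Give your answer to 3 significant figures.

80.0 R_sun

R/R_☉ = √(L/L_☉) / (T/T_☉)² = √(1.08×10^5) / (2.027)²
       = 328.6 / 4.109 = 79.98.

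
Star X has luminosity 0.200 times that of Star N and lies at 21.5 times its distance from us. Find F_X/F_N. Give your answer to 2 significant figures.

4.3×10^-4

F = L/(4πd²), so F_X/F_N = (L_X/L_N) / (d_X/d_N)²
= 0.200 / (21.5)² = 0.200 / 462.2 = 4.327×10^-4.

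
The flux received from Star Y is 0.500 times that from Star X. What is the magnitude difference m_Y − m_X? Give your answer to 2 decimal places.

m_Y − m_X = −2.5 log₁₀(F_Y/F_X) = −2.5 log₁₀(0.500) = −2.5 × (-0.301) = 0.753.

0.75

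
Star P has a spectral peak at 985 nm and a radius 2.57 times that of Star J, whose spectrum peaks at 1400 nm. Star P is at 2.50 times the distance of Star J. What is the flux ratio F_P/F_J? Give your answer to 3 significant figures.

4.31

Wien's law: T_P/T_J = λ_J/λ_P = 1400/985 = 1.421.
L_P/L_J = (R_P/R_J)²(T_P/T_J)⁴ = (2.57)²(1.421)⁴ = 26.95.
F_P/F_J = (L_P/L_J)/(d_P/d_J)² = 26.95/(2.50)² = 4.313.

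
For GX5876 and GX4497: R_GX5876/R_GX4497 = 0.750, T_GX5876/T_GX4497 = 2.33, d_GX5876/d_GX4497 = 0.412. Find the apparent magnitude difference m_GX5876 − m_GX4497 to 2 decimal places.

L_GX5876/L_GX4497 = (0.750)²(2.33)⁴ = 16.58.
F_GX5876/F_GX4497 = (L_GX5876/L_GX4497)/(d_GX5876/d_GX4497)² = 16.58/0.1697 = 97.67.
m_GX5876 − m_GX4497 = −2.5 log₁₀(97.67) = -4.97.

-4.97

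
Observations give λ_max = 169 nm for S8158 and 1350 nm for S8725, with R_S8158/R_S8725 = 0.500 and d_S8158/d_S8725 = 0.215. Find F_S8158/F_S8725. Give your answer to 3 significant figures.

Wien's law: T_S8158/T_S8725 = λ_S8725/λ_S8158 = 1350/169 = 7.988.
L_S8158/L_S8725 = (R_S8158/R_S8725)²(T_S8158/T_S8725)⁴ = (0.500)²(7.988)⁴ = 1018.
F_S8158/F_S8725 = (L_S8158/L_S8725)/(d_S8158/d_S8725)² = 1018/(0.215)² = 2.202×10^4.

2.20×10^4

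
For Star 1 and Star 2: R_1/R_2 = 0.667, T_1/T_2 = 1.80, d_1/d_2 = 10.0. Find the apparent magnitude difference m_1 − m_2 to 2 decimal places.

L_1/L_2 = (0.667)²(1.80)⁴ = 4.670.
F_1/F_2 = (L_1/L_2)/(d_1/d_2)² = 4.670/100.0 = 0.04670.
m_1 − m_2 = −2.5 log₁₀(0.04670) = 3.33.

3.33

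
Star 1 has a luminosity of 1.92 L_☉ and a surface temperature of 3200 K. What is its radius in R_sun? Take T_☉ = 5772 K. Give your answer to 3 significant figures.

R/R_☉ = √(L/L_☉) / (T/T_☉)² = √(1.92) / (0.5544)²
       = 1.386 / 0.3074 = 4.508.

4.51 R_sun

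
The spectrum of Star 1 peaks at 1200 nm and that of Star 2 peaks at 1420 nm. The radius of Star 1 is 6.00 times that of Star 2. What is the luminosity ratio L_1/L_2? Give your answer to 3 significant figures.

70.6

Wien's law gives T ∝ 1/λ_max, so T_1/T_2 = λ_2/λ_1 = 1420/1200 = 1.183.
Then L ∝ R²T⁴ gives L_1/L_2 = (6.00)² × (1.183)⁴ = 36.00 × 1.961 = 70.59.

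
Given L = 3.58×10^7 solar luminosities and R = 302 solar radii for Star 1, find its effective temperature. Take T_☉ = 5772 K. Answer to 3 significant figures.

2.57×10^4 K

T/T_☉ = (L/L_☉)^(1/4) / (R/R_☉)^(1/2)
T = 5772 × (3.58×10^7)^(1/4) / √(302) = 5772 × 77.35 / 17.38 = 2.569×10^4 K.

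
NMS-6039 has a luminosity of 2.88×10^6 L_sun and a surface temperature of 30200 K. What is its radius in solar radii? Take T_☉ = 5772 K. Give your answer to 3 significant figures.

62.0 solar radii

R/R_☉ = √(L/L_☉) / (T/T_☉)² = √(2.88×10^6) / (5.232)²
       = 1697 / 27.38 = 61.99.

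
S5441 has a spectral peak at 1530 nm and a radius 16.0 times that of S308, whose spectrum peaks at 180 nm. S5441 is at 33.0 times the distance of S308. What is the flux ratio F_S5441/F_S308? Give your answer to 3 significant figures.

Wien's law: T_S5441/T_S308 = λ_S308/λ_S5441 = 180/1530 = 0.1176.
L_S5441/L_S308 = (R_S5441/R_S308)²(T_S5441/T_S308)⁴ = (16.0)²(0.1176)⁴ = 0.04904.
F_S5441/F_S308 = (L_S5441/L_S308)/(d_S5441/d_S308)² = 0.04904/(33.0)² = 4.503×10^-5.

4.50×10^-5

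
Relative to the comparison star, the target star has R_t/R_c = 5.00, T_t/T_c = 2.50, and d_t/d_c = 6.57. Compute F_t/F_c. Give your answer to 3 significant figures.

L_t/L_c = (R_t/R_c)²(T_t/T_c)⁴ = (5.00)² × (2.50)⁴ = 976.6.
F_t/F_c = (L_t/L_c)/(d_t/d_c)² = 976.6 / (6.57)² = 22.62.

22.6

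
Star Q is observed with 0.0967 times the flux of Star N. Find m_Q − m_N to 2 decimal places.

m_Q − m_N = −2.5 log₁₀(F_Q/F_N) = −2.5 log₁₀(0.0967) = −2.5 × (-1.015) = 2.536.

2.54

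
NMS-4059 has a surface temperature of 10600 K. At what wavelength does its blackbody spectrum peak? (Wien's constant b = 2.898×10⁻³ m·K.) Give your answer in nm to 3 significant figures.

λ_max = b/T = 2.898×10⁻³ / 10600 = 2.73×10^-7 m = 273.4 nm.

273 nm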